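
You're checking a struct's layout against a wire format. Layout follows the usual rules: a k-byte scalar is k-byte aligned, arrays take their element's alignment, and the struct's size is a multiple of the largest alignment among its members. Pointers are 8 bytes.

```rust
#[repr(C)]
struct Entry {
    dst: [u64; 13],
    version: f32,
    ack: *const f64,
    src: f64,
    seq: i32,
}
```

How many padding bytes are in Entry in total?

dst at 0 (size 104, align 8) → ends 104
version at 104 (size 4, align 4) → ends 108
pad 4 to align 8 for ack
ack at 112 (size 8, align 8) → ends 120
src at 120 (size 8, align 8) → ends 128
seq at 128 (size 4, align 4) → ends 132
tail pad 4 to reach multiple of 8
total 136 bytes, alignment 8
data bytes 128, size 136 → padding 8

8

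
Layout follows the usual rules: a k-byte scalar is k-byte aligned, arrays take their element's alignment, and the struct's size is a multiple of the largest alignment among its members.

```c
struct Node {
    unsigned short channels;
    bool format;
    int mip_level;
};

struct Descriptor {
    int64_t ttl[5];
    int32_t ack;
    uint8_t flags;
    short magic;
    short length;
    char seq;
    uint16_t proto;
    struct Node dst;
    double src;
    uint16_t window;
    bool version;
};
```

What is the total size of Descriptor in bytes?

Node: @0: channels [2B, align 2] → 2; @2: format [1B, align 1] → 3; +1 pad (align 4); @4: mip_level [4B, align 4] → 8; size 8, align 4
@0: ttl [40B, align 8] → 40
@40: ack [4B, align 4] → 44
@44: flags [1B, align 1] → 45
+1 pad (align 2)
@46: magic [2B, align 2] → 48
@48: length [2B, align 2] → 50
@50: seq [1B, align 1] → 51
+1 pad (align 2)
@52: proto [2B, align 2] → 54
+2 pad (align 4)
@56: dst [8B, align 4] → 64
@64: src [8B, align 8] → 72
@72: window [2B, align 2] → 74
@74: version [1B, align 1] → 75
+5 tail pad (align 8)
size 80, align 8

80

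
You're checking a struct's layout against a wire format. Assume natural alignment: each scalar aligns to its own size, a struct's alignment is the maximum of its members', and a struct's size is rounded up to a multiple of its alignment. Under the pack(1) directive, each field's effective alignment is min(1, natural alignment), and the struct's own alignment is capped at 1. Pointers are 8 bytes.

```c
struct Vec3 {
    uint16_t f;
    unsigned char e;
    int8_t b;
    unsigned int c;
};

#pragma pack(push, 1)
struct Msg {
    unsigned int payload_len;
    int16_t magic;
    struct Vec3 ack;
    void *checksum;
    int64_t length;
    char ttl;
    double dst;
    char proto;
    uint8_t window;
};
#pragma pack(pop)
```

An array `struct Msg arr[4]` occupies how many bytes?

164

Vec3: @0: f [2B, align 2] → 2; @2: e [1B, align 1] → 3; @3: b [1B, align 1] → 4; @4: c [4B, align 4] → 8; size 8, align 4
@0: payload_len [4B, align 1] → 4
@4: magic [2B, align 1] → 6
@6: ack [8B, align 1] → 14
@14: checksum [8B, align 1] → 22
@22: length [8B, align 1] → 30
@30: ttl [1B, align 1] → 31
@31: dst [8B, align 1] → 39
@39: proto [1B, align 1] → 40
@40: window [1B, align 1] → 41
size 41, align 1
array of 4: 4 × 41 = 164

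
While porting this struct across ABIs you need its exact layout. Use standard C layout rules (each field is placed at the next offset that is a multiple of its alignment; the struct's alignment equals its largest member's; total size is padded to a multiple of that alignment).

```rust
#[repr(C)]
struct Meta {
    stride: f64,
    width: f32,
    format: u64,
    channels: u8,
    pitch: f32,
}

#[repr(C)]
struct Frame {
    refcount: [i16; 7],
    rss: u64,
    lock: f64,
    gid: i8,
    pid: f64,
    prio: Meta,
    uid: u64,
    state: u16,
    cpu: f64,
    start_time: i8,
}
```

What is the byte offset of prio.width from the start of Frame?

56

Meta: stride at 0 (size 8, align 8) → ends 8; width at 8 (size 4, align 4) → ends 12; pad 4 to align 8 for format; format at 16 (size 8, align 8) → ends 24; channels at 24 (size 1, align 1) → ends 25; pad 3 to align 4 for pitch; pitch at 28 (size 4, align 4) → ends 32; total 32 bytes, alignment 8
refcount at 0 (size 14, align 2) → ends 14
pad 2 to align 8 for rss
rss at 16 (size 8, align 8) → ends 24
lock at 24 (size 8, align 8) → ends 32
gid at 32 (size 1, align 1) → ends 33
pad 7 to align 8 for pid
pid at 40 (size 8, align 8) → ends 48
prio at 48 (size 32, align 8) → ends 80
within Meta: width at 8
48 + 8 = 56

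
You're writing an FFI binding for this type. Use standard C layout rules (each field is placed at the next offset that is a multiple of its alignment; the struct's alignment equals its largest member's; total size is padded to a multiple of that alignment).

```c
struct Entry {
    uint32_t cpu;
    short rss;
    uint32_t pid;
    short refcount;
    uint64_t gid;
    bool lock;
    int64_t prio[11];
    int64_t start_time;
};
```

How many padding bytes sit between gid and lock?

0

0..4  cpu  (4B, 4-aligned)
4..6  rss  (2B, 2-aligned)
6..8  -- padding (2B)
8..12  pid  (4B, 4-aligned)
12..14  refcount  (2B, 2-aligned)
14..16  -- padding (2B)
16..24  gid  (8B, 8-aligned)
24..25  lock  (1B, 1-aligned)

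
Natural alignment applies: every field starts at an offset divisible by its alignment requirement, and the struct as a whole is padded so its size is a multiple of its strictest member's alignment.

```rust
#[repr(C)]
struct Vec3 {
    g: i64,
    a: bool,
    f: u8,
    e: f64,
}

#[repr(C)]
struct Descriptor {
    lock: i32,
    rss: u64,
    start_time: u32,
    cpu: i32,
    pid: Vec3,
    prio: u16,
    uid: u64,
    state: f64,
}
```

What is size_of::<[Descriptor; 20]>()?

Vec3: @0: g [8B, align 8] → 8; @8: a [1B, align 1] → 9; @9: f [1B, align 1] → 10; +6 pad (align 8); @16: e [8B, align 8] → 24; size 24, align 8
@0: lock [4B, align 4] → 4
+4 pad (align 8)
@8: rss [8B, align 8] → 16
@16: start_time [4B, align 4] → 20
@20: cpu [4B, align 4] → 24
@24: pid [24B, align 8] → 48
@48: prio [2B, align 2] → 50
+6 pad (align 8)
@56: uid [8B, align 8] → 64
@64: state [8B, align 8] → 72
size 72, align 8
array of 20: 20 × 72 = 1440

1440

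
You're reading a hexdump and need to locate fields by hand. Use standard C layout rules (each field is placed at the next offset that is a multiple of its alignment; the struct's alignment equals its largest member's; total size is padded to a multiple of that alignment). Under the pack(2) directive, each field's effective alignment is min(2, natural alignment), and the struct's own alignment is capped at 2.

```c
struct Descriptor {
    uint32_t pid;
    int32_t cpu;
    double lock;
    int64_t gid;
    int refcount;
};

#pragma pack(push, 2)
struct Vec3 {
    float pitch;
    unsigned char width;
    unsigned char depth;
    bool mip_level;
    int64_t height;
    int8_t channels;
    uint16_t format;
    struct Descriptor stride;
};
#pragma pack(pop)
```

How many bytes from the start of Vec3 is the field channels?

Descriptor: pid at 0 (size 4, align 4) → ends 4; cpu at 4 (size 4, align 4) → ends 8; lock at 8 (size 8, align 8) → ends 16; gid at 16 (size 8, align 8) → ends 24; refcount at 24 (size 4, align 4) → ends 28; tail pad 4 to reach multiple of 8; total 32 bytes, alignment 8
pitch at 0 (size 4, align 2) → ends 4
width at 4 (size 1, align 1) → ends 5
depth at 5 (size 1, align 1) → ends 6
mip_level at 6 (size 1, align 1) → ends 7
pad 1 to align 2 for height
height at 8 (size 8, align 2) → ends 16
channels at 16 (size 1, align 1) → ends 17

16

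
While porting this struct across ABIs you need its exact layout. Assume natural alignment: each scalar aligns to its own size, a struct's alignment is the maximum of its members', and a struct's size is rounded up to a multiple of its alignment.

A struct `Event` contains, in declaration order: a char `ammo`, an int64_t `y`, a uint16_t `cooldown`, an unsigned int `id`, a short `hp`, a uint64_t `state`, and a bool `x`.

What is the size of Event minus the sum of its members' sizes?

22

@0: ammo [1B, align 1] → 1
+7 pad (align 8)
@8: y [8B, align 8] → 16
@16: cooldown [2B, align 2] → 18
+2 pad (align 4)
@20: id [4B, align 4] → 24
@24: hp [2B, align 2] → 26
+6 pad (align 8)
@32: state [8B, align 8] → 40
@40: x [1B, align 1] → 41
+7 tail pad (align 8)
size 48, align 8
data bytes 26, size 48 → padding 22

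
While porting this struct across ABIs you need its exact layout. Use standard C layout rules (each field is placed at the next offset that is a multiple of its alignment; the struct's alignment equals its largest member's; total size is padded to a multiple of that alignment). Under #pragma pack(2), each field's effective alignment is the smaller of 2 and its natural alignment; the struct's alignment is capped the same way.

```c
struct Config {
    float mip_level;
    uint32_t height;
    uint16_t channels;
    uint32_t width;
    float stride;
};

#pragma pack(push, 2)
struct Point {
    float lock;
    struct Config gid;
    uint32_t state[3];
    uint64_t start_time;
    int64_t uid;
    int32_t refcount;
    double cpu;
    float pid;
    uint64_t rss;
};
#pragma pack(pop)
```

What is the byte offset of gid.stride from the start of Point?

20

Config: 0..4  mip_level  (4B, 4-aligned); 4..8  height  (4B, 4-aligned); 8..10  channels  (2B, 2-aligned); 10..12  -- padding (2B); 12..16  width  (4B, 4-aligned); 16..20  stride  (4B, 4-aligned); sizeof = 20, alignof = 4
0..4  lock  (4B, 2-aligned)
4..24  gid  (20B, 2-aligned)
within Config: stride at 16
4 + 16 = 20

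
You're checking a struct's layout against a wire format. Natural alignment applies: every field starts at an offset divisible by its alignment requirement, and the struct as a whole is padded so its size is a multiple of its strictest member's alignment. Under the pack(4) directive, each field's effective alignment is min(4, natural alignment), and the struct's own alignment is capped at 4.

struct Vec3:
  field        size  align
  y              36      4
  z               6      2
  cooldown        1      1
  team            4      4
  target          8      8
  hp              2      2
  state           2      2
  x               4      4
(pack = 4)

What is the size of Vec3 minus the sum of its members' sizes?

1

0..36  y  (36B, 4-aligned)
36..42  z  (6B, 2-aligned)
42..43  cooldown  (1B, 1-aligned)
43..44  -- padding (1B)
44..48  team  (4B, 4-aligned)
48..56  target  (8B, 4-aligned)
56..58  hp  (2B, 2-aligned)
58..60  state  (2B, 2-aligned)
60..64  x  (4B, 4-aligned)
sizeof = 64, alignof = 4
data bytes 63, size 64 → padding 1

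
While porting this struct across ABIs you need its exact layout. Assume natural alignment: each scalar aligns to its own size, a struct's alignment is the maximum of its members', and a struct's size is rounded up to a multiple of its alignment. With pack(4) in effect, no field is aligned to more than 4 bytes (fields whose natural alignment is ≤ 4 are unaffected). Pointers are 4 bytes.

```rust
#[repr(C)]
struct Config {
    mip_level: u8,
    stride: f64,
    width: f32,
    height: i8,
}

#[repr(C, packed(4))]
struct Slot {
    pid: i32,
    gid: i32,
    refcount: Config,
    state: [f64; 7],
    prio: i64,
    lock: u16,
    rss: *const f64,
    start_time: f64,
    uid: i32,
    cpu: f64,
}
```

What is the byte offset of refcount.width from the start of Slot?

24

Config: mip_level at 0 (size 1, align 1) → ends 1; pad 7 to align 8 for stride; stride at 8 (size 8, align 8) → ends 16; width at 16 (size 4, align 4) → ends 20; height at 20 (size 1, align 1) → ends 21; tail pad 3 to reach multiple of 8; total 24 bytes, alignment 8
pid at 0 (size 4, align 4) → ends 4
gid at 4 (size 4, align 4) → ends 8
refcount at 8 (size 24, align 4) → ends 32
within Config: width at 16
8 + 16 = 24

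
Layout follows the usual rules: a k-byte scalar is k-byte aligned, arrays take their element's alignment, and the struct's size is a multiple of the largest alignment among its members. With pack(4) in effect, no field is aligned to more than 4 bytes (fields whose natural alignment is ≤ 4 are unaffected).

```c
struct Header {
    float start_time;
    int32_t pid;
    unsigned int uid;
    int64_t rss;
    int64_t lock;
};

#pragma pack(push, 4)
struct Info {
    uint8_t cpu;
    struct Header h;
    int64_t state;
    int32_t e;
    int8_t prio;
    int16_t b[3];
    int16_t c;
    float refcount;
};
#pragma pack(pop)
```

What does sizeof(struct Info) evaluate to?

64

Header: 0..4  start_time  (4B, 4-aligned); 4..8  pid  (4B, 4-aligned); 8..12  uid  (4B, 4-aligned); 12..16  -- padding (4B); 16..24  rss  (8B, 8-aligned); 24..32  lock  (8B, 8-aligned); sizeof = 32, alignof = 8
0..1  cpu  (1B, 1-aligned)
1..4  -- padding (3B)
4..36  h  (32B, 4-aligned)
36..44  state  (8B, 4-aligned)
44..48  e  (4B, 4-aligned)
48..49  prio  (1B, 1-aligned)
49..50  -- padding (1B)
50..56  b  (6B, 2-aligned)
56..58  c  (2B, 2-aligned)
58..60  -- padding (2B)
60..64  refcount  (4B, 4-aligned)
sizeof = 64, alignof = 4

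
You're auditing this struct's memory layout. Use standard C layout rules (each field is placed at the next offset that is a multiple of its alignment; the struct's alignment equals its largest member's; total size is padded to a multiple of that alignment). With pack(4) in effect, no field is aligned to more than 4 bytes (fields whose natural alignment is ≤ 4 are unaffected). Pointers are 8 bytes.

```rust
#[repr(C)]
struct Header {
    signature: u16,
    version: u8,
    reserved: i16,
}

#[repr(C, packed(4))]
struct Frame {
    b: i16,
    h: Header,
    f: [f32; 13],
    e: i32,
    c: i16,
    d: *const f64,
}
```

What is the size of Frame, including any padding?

76 bytes

Header: signature at 0 (size 2, align 2) → ends 2; version at 2 (size 1, align 1) → ends 3; pad 1 to align 2 for reserved; reserved at 4 (size 2, align 2) → ends 6; total 6 bytes, alignment 2
b at 0 (size 2, align 2) → ends 2
h at 2 (size 6, align 2) → ends 8
f at 8 (size 52, align 4) → ends 60
e at 60 (size 4, align 4) → ends 64
c at 64 (size 2, align 2) → ends 66
pad 2 to align 4 for d
d at 68 (size 8, align 4) → ends 76
total 76 bytes, alignment 4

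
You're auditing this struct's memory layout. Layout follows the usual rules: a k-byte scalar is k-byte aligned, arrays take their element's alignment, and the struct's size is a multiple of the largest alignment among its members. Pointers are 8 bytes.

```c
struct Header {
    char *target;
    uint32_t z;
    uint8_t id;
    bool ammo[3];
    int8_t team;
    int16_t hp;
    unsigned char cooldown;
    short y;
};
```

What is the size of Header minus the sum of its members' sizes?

@0: target [8B, align 8] → 8
@8: z [4B, align 4] → 12
@12: id [1B, align 1] → 13
@13: ammo [3B, align 1] → 16
@16: team [1B, align 1] → 17
+1 pad (align 2)
@18: hp [2B, align 2] → 20
@20: cooldown [1B, align 1] → 21
+1 pad (align 2)
@22: y [2B, align 2] → 24
size 24, align 8
data bytes 22, size 24 → padding 2

2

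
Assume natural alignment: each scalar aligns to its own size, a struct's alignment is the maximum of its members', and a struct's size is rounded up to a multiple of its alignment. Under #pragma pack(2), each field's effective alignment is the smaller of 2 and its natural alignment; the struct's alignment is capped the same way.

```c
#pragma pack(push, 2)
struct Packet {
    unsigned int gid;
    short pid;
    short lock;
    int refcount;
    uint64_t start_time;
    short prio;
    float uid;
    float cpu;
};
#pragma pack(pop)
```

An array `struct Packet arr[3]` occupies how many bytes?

0..4  gid  (4B, 2-aligned)
4..6  pid  (2B, 2-aligned)
6..8  lock  (2B, 2-aligned)
8..12  refcount  (4B, 2-aligned)
12..20  start_time  (8B, 2-aligned)
20..22  prio  (2B, 2-aligned)
22..26  uid  (4B, 2-aligned)
26..30  cpu  (4B, 2-aligned)
sizeof = 30, alignof = 2
array of 3: 3 × 30 = 90

90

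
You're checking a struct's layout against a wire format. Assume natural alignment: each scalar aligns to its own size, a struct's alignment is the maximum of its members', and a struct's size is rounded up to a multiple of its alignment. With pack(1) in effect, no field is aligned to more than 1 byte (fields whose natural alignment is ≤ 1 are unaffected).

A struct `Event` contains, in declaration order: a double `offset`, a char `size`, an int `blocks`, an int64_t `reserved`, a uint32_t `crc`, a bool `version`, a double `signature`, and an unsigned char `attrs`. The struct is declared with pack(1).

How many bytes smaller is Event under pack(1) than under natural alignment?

13

natural layout:
  offset at 0 (size 8, align 8) → ends 8
  size at 8 (size 1, align 1) → ends 9
  pad 3 to align 4 for blocks
  blocks at 12 (size 4, align 4) → ends 16
  reserved at 16 (size 8, align 8) → ends 24
  crc at 24 (size 4, align 4) → ends 28
  version at 28 (size 1, align 1) → ends 29
  pad 3 to align 8 for signature
  signature at 32 (size 8, align 8) → ends 40
  attrs at 40 (size 1, align 1) → ends 41
  tail pad 7 to reach multiple of 8
  total 48 bytes, alignment 8
packed(1) layout:
  offset at 0 (size 8, align 1) → ends 8
  size at 8 (size 1, align 1) → ends 9
  blocks at 9 (size 4, align 1) → ends 13
  reserved at 13 (size 8, align 1) → ends 21
  crc at 21 (size 4, align 1) → ends 25
  version at 25 (size 1, align 1) → ends 26
  signature at 26 (size 8, align 1) → ends 34
  attrs at 34 (size 1, align 1) → ends 35
  total 35 bytes, alignment 1
48 − 35 = 13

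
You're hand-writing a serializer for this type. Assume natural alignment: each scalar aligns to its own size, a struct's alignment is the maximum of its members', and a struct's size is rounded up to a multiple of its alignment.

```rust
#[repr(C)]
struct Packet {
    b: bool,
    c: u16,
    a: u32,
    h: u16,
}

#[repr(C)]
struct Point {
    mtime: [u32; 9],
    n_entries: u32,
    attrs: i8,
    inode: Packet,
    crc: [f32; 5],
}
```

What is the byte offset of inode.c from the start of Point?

46

Packet: @0: b [1B, align 1] → 1; +1 pad (align 2); @2: c [2B, align 2] → 4; @4: a [4B, align 4] → 8; @8: h [2B, align 2] → 10; +2 tail pad (align 4); size 12, align 4
@0: mtime [36B, align 4] → 36
@36: n_entries [4B, align 4] → 40
@40: attrs [1B, align 1] → 41
+3 pad (align 4)
@44: inode [12B, align 4] → 56
within Packet: c at 2
44 + 2 = 46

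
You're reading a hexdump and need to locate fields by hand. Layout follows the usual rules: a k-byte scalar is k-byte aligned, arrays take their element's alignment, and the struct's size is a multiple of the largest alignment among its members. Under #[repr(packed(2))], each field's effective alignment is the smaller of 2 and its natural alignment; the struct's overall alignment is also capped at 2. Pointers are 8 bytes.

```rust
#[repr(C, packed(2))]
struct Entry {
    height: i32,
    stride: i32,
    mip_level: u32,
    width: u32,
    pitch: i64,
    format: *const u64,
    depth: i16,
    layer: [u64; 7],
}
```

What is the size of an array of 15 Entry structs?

1350

@0: height [4B, align 2] → 4
@4: stride [4B, align 2] → 8
@8: mip_level [4B, align 2] → 12
@12: width [4B, align 2] → 16
@16: pitch [8B, align 2] → 24
@24: format [8B, align 2] → 32
@32: depth [2B, align 2] → 34
@34: layer [56B, align 2] → 90
size 90, align 2
array of 15: 15 × 90 = 1350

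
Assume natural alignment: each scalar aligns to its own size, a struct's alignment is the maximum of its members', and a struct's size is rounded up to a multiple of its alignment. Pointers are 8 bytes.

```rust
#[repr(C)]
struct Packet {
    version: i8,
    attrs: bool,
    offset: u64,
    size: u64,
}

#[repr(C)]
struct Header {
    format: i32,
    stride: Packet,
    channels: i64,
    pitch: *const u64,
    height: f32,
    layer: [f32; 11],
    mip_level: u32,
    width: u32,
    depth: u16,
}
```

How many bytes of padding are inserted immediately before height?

Packet: 0..1  version  (1B, 1-aligned); 1..2  attrs  (1B, 1-aligned); 2..8  -- padding (6B); 8..16  offset  (8B, 8-aligned); 16..24  size  (8B, 8-aligned); sizeof = 24, alignof = 8
0..4  format  (4B, 4-aligned)
4..8  -- padding (4B)
8..32  stride  (24B, 8-aligned)
32..40  channels  (8B, 8-aligned)
40..48  pitch  (8B, 8-aligned)
48..52  height  (4B, 4-aligned)

0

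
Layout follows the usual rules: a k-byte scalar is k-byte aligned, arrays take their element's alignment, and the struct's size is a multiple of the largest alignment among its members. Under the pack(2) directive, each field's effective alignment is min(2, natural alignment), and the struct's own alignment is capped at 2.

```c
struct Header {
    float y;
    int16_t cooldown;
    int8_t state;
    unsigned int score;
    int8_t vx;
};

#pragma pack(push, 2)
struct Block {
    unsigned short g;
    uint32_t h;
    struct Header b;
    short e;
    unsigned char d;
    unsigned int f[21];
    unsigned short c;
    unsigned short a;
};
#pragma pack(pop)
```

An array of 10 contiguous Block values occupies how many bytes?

Header: y at 0 (size 4, align 4) → ends 4; cooldown at 4 (size 2, align 2) → ends 6; state at 6 (size 1, align 1) → ends 7; pad 1 to align 4 for score; score at 8 (size 4, align 4) → ends 12; vx at 12 (size 1, align 1) → ends 13; tail pad 3 to reach multiple of 4; total 16 bytes, alignment 4
g at 0 (size 2, align 2) → ends 2
h at 2 (size 4, align 2) → ends 6
b at 6 (size 16, align 2) → ends 22
e at 22 (size 2, align 2) → ends 24
d at 24 (size 1, align 1) → ends 25
pad 1 to align 2 for f
f at 26 (size 84, align 2) → ends 110
c at 110 (size 2, align 2) → ends 112
a at 112 (size 2, align 2) → ends 114
total 114 bytes, alignment 2
array of 10: 10 × 114 = 1140

1140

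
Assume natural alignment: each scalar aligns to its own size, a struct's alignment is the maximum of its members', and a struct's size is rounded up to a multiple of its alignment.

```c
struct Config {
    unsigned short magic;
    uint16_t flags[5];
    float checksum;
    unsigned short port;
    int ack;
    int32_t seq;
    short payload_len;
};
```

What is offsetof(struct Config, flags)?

0..2  magic  (2B, 2-aligned)
2..12  flags  (10B, 2-aligned)

2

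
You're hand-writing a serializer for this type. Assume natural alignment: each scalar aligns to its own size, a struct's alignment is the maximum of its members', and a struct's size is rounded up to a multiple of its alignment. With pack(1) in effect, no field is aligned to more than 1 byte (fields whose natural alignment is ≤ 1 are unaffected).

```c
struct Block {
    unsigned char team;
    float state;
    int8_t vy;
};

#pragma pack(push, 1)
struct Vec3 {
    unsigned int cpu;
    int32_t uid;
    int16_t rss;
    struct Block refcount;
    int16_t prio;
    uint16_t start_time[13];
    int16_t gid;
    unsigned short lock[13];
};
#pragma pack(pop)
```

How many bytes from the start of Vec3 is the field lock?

Block: @0: team [1B, align 1] → 1; +3 pad (align 4); @4: state [4B, align 4] → 8; @8: vy [1B, align 1] → 9; +3 tail pad (align 4); size 12, align 4
@0: cpu [4B, align 1] → 4
@4: uid [4B, align 1] → 8
@8: rss [2B, align 1] → 10
@10: refcount [12B, align 1] → 22
@22: prio [2B, align 1] → 24
@24: start_time [26B, align 1] → 50
@50: gid [2B, align 1] → 52
@52: lock [26B, align 1] → 78

52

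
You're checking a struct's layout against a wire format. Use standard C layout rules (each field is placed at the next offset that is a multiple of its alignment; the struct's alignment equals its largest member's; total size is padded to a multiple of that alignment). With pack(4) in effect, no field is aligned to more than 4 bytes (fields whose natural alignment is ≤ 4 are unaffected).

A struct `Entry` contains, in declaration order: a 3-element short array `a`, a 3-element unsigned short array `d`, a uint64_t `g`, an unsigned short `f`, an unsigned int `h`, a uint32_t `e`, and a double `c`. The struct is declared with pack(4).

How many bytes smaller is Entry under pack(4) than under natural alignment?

natural layout:
  @0: a [6B, align 2] → 6
  @6: d [6B, align 2] → 12
  +4 pad (align 8)
  @16: g [8B, align 8] → 24
  @24: f [2B, align 2] → 26
  +2 pad (align 4)
  @28: h [4B, align 4] → 32
  @32: e [4B, align 4] → 36
  +4 pad (align 8)
  @40: c [8B, align 8] → 48
  size 48, align 8
packed(4) layout:
  @0: a [6B, align 2] → 6
  @6: d [6B, align 2] → 12
  @12: g [8B, align 4] → 20
  @20: f [2B, align 2] → 22
  +2 pad (align 4)
  @24: h [4B, align 4] → 28
  @28: e [4B, align 4] → 32
  @32: c [8B, align 4] → 40
  size 40, align 4
48 − 40 = 8

8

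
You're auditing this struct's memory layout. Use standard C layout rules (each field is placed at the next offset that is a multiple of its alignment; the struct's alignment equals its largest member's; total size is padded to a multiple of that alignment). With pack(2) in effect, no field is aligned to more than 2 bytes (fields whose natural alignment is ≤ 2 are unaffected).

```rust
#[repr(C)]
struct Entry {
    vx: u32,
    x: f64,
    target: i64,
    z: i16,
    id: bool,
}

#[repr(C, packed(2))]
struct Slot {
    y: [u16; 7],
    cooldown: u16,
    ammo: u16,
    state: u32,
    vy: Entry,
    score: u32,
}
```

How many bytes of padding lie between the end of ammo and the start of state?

0

Entry: vx at 0 (size 4, align 4) → ends 4; pad 4 to align 8 for x; x at 8 (size 8, align 8) → ends 16; target at 16 (size 8, align 8) → ends 24; z at 24 (size 2, align 2) → ends 26; id at 26 (size 1, align 1) → ends 27; tail pad 5 to reach multiple of 8; total 32 bytes, alignment 8
y at 0 (size 14, align 2) → ends 14
cooldown at 14 (size 2, align 2) → ends 16
ammo at 16 (size 2, align 2) → ends 18
state at 18 (size 4, align 2) → ends 22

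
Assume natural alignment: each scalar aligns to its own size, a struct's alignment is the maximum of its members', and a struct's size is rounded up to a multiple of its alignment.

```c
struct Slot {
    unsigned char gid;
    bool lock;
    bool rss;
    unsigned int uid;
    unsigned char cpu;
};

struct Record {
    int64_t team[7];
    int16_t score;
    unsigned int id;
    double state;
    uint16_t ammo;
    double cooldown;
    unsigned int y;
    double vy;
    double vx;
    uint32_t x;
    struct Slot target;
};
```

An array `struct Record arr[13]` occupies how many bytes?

Slot: @0: gid [1B, align 1] → 1; @1: lock [1B, align 1] → 2; @2: rss [1B, align 1] → 3; +1 pad (align 4); @4: uid [4B, align 4] → 8; @8: cpu [1B, align 1] → 9; +3 tail pad (align 4); size 12, align 4
@0: team [56B, align 8] → 56
@56: score [2B, align 2] → 58
+2 pad (align 4)
@60: id [4B, align 4] → 64
@64: state [8B, align 8] → 72
@72: ammo [2B, align 2] → 74
+6 pad (align 8)
@80: cooldown [8B, align 8] → 88
@88: y [4B, align 4] → 92
+4 pad (align 8)
@96: vy [8B, align 8] → 104
@104: vx [8B, align 8] → 112
@112: x [4B, align 4] → 116
@116: target [12B, align 4] → 128
size 128, align 8
array of 13: 13 × 128 = 1664

1664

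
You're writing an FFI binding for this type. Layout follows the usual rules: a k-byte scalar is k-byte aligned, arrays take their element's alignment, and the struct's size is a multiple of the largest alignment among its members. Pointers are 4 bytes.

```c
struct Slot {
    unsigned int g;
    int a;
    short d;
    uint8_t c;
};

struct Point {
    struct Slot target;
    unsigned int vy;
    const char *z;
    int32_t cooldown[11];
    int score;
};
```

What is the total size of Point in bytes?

68 bytes

Slot: g at 0 (size 4, align 4) → ends 4; a at 4 (size 4, align 4) → ends 8; d at 8 (size 2, align 2) → ends 10; c at 10 (size 1, align 1) → ends 11; tail pad 1 to reach multiple of 4; total 12 bytes, alignment 4
target at 0 (size 12, align 4) → ends 12
vy at 12 (size 4, align 4) → ends 16
z at 16 (size 4, align 4) → ends 20
cooldown at 20 (size 44, align 4) → ends 64
score at 64 (size 4, align 4) → ends 68
total 68 bytes, alignment 4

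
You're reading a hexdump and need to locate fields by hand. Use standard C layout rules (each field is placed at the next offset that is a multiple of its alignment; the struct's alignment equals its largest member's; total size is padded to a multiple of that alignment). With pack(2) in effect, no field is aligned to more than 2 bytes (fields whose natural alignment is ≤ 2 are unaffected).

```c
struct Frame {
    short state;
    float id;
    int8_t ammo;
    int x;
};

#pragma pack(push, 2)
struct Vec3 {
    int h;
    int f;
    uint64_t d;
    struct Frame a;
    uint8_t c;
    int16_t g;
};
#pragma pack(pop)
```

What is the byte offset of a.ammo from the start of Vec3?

24

Frame: 0..2  state  (2B, 2-aligned); 2..4  -- padding (2B); 4..8  id  (4B, 4-aligned); 8..9  ammo  (1B, 1-aligned); 9..12  -- padding (3B); 12..16  x  (4B, 4-aligned); sizeof = 16, alignof = 4
0..4  h  (4B, 2-aligned)
4..8  f  (4B, 2-aligned)
8..16  d  (8B, 2-aligned)
16..32  a  (16B, 2-aligned)
within Frame: ammo at 8
16 + 8 = 24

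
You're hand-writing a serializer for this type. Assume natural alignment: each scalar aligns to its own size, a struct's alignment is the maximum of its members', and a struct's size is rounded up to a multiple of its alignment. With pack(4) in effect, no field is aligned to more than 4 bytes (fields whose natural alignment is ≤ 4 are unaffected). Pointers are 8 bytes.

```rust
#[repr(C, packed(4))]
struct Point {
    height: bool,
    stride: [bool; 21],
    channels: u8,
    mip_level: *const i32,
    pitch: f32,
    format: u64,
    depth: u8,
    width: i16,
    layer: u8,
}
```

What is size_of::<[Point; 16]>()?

0..1  height  (1B, 1-aligned)
1..22  stride  (21B, 1-aligned)
22..23  channels  (1B, 1-aligned)
23..24  -- padding (1B)
24..32  mip_level  (8B, 4-aligned)
32..36  pitch  (4B, 4-aligned)
36..44  format  (8B, 4-aligned)
44..45  depth  (1B, 1-aligned)
45..46  -- padding (1B)
46..48  width  (2B, 2-aligned)
48..49  layer  (1B, 1-aligned)
49..52  -- tail padding (3B)
sizeof = 52, alignof = 4
array of 16: 16 × 52 = 832

832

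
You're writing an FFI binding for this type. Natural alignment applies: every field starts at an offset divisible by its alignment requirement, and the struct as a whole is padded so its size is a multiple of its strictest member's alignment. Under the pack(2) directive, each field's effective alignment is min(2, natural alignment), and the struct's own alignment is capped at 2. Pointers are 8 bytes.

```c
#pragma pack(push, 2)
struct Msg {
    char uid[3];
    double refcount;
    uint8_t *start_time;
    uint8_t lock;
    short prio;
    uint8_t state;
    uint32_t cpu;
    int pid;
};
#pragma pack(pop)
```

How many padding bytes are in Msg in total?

0..3  uid  (3B, 1-aligned)
3..4  -- padding (1B)
4..12  refcount  (8B, 2-aligned)
12..20  start_time  (8B, 2-aligned)
20..21  lock  (1B, 1-aligned)
21..22  -- padding (1B)
22..24  prio  (2B, 2-aligned)
24..25  state  (1B, 1-aligned)
25..26  -- padding (1B)
26..30  cpu  (4B, 2-aligned)
30..34  pid  (4B, 2-aligned)
sizeof = 34, alignof = 2
data bytes 31, size 34 → padding 3

3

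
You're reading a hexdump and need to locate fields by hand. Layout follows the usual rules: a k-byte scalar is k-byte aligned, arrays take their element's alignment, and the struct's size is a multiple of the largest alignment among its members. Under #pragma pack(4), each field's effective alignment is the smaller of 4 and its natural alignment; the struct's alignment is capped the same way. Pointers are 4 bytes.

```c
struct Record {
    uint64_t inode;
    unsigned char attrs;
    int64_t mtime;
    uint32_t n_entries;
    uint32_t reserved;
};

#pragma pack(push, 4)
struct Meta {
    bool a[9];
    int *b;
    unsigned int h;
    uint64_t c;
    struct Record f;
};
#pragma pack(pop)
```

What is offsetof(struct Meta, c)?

20

Record: 0..8  inode  (8B, 8-aligned); 8..9  attrs  (1B, 1-aligned); 9..16  -- padding (7B); 16..24  mtime  (8B, 8-aligned); 24..28  n_entries  (4B, 4-aligned); 28..32  reserved  (4B, 4-aligned); sizeof = 32, alignof = 8
0..9  a  (9B, 1-aligned)
9..12  -- padding (3B)
12..16  b  (4B, 4-aligned)
16..20  h  (4B, 4-aligned)
20..28  c  (8B, 4-aligned)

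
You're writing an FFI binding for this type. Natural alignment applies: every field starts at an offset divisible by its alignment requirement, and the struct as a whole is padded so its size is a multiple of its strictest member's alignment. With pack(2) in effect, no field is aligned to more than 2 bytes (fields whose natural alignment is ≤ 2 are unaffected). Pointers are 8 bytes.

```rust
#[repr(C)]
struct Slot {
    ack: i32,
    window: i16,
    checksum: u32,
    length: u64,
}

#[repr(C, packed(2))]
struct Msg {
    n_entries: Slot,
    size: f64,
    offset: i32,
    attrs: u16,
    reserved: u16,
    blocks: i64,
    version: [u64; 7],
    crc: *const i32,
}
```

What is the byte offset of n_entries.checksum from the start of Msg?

8

Slot: ack at 0 (size 4, align 4) → ends 4; window at 4 (size 2, align 2) → ends 6; pad 2 to align 4 for checksum; checksum at 8 (size 4, align 4) → ends 12; pad 4 to align 8 for length; length at 16 (size 8, align 8) → ends 24; total 24 bytes, alignment 8
n_entries at 0 (size 24, align 2) → ends 24
within Slot: checksum at 8
0 + 8 = 8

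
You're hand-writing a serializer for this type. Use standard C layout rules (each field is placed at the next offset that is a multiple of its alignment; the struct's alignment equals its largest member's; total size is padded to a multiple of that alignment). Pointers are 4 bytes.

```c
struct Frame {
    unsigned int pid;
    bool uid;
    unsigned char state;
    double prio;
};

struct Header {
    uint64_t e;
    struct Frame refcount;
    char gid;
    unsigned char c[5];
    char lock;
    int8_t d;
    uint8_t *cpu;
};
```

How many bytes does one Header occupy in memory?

40 bytes

Frame: 0..4  pid  (4B, 4-aligned); 4..5  uid  (1B, 1-aligned); 5..6  state  (1B, 1-aligned); 6..8  -- padding (2B); 8..16  prio  (8B, 8-aligned); sizeof = 16, alignof = 8
0..8  e  (8B, 8-aligned)
8..24  refcount  (16B, 8-aligned)
24..25  gid  (1B, 1-aligned)
25..30  c  (5B, 1-aligned)
30..31  lock  (1B, 1-aligned)
31..32  d  (1B, 1-aligned)
32..36  cpu  (4B, 4-aligned)
36..40  -- tail padding (4B)
sizeof = 40, alignof = 8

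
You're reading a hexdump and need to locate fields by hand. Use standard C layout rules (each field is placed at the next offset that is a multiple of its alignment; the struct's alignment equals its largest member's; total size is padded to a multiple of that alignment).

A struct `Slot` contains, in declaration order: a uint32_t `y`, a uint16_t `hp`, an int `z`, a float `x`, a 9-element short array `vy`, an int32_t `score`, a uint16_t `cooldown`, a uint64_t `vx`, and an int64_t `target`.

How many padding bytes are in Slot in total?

10

@0: y [4B, align 4] → 4
@4: hp [2B, align 2] → 6
+2 pad (align 4)
@8: z [4B, align 4] → 12
@12: x [4B, align 4] → 16
@16: vy [18B, align 2] → 34
+2 pad (align 4)
@36: score [4B, align 4] → 40
@40: cooldown [2B, align 2] → 42
+6 pad (align 8)
@48: vx [8B, align 8] → 56
@56: target [8B, align 8] → 64
size 64, align 8
data bytes 54, size 64 → padding 10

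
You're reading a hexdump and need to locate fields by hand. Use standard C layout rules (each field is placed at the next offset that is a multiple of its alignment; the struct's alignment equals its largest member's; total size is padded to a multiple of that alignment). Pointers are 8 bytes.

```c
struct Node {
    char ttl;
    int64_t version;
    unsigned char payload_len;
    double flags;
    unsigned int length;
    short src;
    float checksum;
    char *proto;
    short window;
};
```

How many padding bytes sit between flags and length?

@0: ttl [1B, align 1] → 1
+7 pad (align 8)
@8: version [8B, align 8] → 16
@16: payload_len [1B, align 1] → 17
+7 pad (align 8)
@24: flags [8B, align 8] → 32
@32: length [4B, align 4] → 36

0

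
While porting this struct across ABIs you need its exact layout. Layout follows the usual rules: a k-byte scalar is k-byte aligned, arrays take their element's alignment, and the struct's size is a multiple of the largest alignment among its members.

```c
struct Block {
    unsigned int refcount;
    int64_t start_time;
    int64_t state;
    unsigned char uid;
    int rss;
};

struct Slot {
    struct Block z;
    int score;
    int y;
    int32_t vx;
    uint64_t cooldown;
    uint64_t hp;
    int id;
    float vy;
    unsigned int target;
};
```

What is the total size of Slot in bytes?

Block: refcount at 0 (size 4, align 4) → ends 4; pad 4 to align 8 for start_time; start_time at 8 (size 8, align 8) → ends 16; state at 16 (size 8, align 8) → ends 24; uid at 24 (size 1, align 1) → ends 25; pad 3 to align 4 for rss; rss at 28 (size 4, align 4) → ends 32; total 32 bytes, alignment 8
z at 0 (size 32, align 8) → ends 32
score at 32 (size 4, align 4) → ends 36
y at 36 (size 4, align 4) → ends 40
vx at 40 (size 4, align 4) → ends 44
pad 4 to align 8 for cooldown
cooldown at 48 (size 8, align 8) → ends 56
hp at 56 (size 8, align 8) → ends 64
id at 64 (size 4, align 4) → ends 68
vy at 68 (size 4, align 4) → ends 72
target at 72 (size 4, align 4) → ends 76
tail pad 4 to reach multiple of 8
total 80 bytes, alignment 8

80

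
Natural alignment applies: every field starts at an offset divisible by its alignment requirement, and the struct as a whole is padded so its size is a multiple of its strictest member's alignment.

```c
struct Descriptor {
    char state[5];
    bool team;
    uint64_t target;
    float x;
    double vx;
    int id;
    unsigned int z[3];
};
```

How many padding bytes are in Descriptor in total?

6

state at 0 (size 5, align 1) → ends 5
team at 5 (size 1, align 1) → ends 6
pad 2 to align 8 for target
target at 8 (size 8, align 8) → ends 16
x at 16 (size 4, align 4) → ends 20
pad 4 to align 8 for vx
vx at 24 (size 8, align 8) → ends 32
id at 32 (size 4, align 4) → ends 36
z at 36 (size 12, align 4) → ends 48
total 48 bytes, alignment 8
data bytes 42, size 48 → padding 6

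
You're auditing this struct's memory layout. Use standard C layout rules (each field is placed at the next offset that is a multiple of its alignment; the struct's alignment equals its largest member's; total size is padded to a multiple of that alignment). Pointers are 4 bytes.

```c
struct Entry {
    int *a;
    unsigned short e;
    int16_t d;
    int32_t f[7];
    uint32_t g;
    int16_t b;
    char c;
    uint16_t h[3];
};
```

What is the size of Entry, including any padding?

52 bytes

0..4  a  (4B, 4-aligned)
4..6  e  (2B, 2-aligned)
6..8  d  (2B, 2-aligned)
8..36  f  (28B, 4-aligned)
36..40  g  (4B, 4-aligned)
40..42  b  (2B, 2-aligned)
42..43  c  (1B, 1-aligned)
43..44  -- padding (1B)
44..50  h  (6B, 2-aligned)
50..52  -- tail padding (2B)
sizeof = 52, alignof = 4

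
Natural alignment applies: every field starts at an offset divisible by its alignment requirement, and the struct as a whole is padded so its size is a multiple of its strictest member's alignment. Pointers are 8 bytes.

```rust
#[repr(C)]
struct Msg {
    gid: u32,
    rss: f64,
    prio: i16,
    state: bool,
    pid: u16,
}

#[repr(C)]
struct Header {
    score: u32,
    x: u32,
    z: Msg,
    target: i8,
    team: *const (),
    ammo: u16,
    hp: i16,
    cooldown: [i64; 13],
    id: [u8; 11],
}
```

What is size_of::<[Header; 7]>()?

1232

Msg: gid at 0 (size 4, align 4) → ends 4; pad 4 to align 8 for rss; rss at 8 (size 8, align 8) → ends 16; prio at 16 (size 2, align 2) → ends 18; state at 18 (size 1, align 1) → ends 19; pad 1 to align 2 for pid; pid at 20 (size 2, align 2) → ends 22; tail pad 2 to reach multiple of 8; total 24 bytes, alignment 8
score at 0 (size 4, align 4) → ends 4
x at 4 (size 4, align 4) → ends 8
z at 8 (size 24, align 8) → ends 32
target at 32 (size 1, align 1) → ends 33
pad 7 to align 8 for team
team at 40 (size 8, align 8) → ends 48
ammo at 48 (size 2, align 2) → ends 50
hp at 50 (size 2, align 2) → ends 52
pad 4 to align 8 for cooldown
cooldown at 56 (size 104, align 8) → ends 160
id at 160 (size 11, align 1) → ends 171
tail pad 5 to reach multiple of 8
total 176 bytes, alignment 8
array of 7: 7 × 176 = 1232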